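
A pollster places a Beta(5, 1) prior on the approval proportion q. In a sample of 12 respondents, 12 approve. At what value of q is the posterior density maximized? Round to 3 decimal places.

1.000

Posterior: Beta(5+12, 1+0) = Beta(17, 1).
Since β = 1 ≤ 1 and α > 1, the Beta density is monotone increasing on [0,1]; the mode is at 1.
Mean = 17/(17+1) = 0.944.
This is the posterior mode — the MAP estimate.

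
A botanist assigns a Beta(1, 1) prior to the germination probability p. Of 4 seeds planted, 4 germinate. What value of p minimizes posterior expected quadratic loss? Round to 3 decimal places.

Posterior: Beta(1+4, 1+0) = Beta(5, 1).
Since β = 1 ≤ 1 and α > 1, the Beta density is monotone increasing on [0,1]; the mode is at 1.
Mean = 5/(5+1) = 0.833.
Quadratic loss ⇒ the optimal estimator is the posterior mean.

0.833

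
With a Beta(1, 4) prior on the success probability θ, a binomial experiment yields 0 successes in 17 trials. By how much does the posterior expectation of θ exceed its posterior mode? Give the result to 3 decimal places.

Posterior: Beta(1+0, 4+17) = Beta(1, 21).
Since α = 1 ≤ 1 and β > 1, the Beta density is monotone decreasing on [0,1]; the mode is at 0.
Mean = 1/(1+21) = 0.045.
Difference = 0.045 − 0.000 = 0.045.

0.045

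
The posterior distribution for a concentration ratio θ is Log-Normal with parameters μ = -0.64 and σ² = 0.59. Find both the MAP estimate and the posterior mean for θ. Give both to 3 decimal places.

MAP estimate = 0.292, posterior mean = 0.708

Mode = exp(μ − σ²) = exp(-1.23) = 0.292.
Mean = exp(μ + σ²/2) = exp(-0.345) = 0.708.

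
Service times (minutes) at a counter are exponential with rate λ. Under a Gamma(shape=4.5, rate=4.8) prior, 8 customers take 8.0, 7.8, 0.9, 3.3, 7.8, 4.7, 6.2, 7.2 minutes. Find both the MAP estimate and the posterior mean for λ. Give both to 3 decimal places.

Σ times = 45.9. Posterior: Gamma(shape = 4.5+8 = 12.5, rate = 4.8+45.9 = 50.7).
Mode = (α−1)/β = 11.5/50.7 = 0.227.
Mean = α/β = 12.5/50.7 = 0.247.
Mean > mode: the posterior has a right tail.

MAP = 0.227, posterior mean = 0.247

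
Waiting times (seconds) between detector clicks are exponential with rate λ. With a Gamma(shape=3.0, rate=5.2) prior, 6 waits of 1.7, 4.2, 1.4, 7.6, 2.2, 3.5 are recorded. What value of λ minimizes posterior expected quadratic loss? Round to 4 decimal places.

Σ times = 20.6. Posterior: Gamma(shape = 3.0+6 = 9.0, rate = 5.2+20.6 = 25.8).
Mode = (α−1)/β = 8.0/25.8 = 0.3101.
Mean = α/β = 9.0/25.8 = 0.3488.
Quadratic loss ⇒ the optimal estimator is the posterior mean.

0.3488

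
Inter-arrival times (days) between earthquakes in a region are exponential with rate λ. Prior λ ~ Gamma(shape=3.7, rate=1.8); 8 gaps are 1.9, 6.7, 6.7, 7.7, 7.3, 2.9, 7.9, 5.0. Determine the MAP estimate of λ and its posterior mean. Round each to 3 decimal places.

MAP estimate = 0.223, posterior mean = 0.244

Σ times = 46.1. Posterior: Gamma(shape = 3.7+8 = 11.7, rate = 1.8+46.1 = 47.9).
Mode = (α−1)/β = 10.7/47.9 = 0.223.
Mean = α/β = 11.7/47.9 = 0.244.
Right-skewed posterior ⇒ mode < mean.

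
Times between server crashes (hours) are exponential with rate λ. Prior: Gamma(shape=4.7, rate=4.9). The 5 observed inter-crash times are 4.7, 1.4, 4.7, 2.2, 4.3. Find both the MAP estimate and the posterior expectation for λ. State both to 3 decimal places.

Σ times = 17.3. Posterior: Gamma(shape = 4.7+5 = 9.7, rate = 4.9+17.3 = 22.2).
Mode = (α−1)/β = 8.7/22.2 = 0.392.
Mean = α/β = 9.7/22.2 = 0.437.
Mean > mode: the posterior has a right tail.

MAP: 0.392. Posterior mean: 0.437.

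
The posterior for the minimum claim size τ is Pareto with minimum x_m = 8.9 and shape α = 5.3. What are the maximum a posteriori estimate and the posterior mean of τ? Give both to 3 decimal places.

τ_MAP = 8.900, E[τ|data] = 10.970

The Pareto density is strictly decreasing on [x_m, ∞), so the mode is x_m = 8.900.
Mean = α·x_m/(α−1) = 5.3·8.9/4.3 = 10.970.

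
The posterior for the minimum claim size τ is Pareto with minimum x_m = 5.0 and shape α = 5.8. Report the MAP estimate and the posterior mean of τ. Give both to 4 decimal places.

MAP: 5.0000. Posterior mean: 6.0417.

The Pareto density is strictly decreasing on [x_m, ∞), so the mode is x_m = 5.0000.
Mean = α·x_m/(α−1) = 5.8·5.0/4.8 = 6.0417.
The mean is pulled above the mode by the posterior's right skew.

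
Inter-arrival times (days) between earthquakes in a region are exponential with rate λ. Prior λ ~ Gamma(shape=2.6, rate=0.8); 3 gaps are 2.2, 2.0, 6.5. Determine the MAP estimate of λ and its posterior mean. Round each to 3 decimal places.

MAP = 0.400, posterior mean = 0.487

Σ times = 10.7. Posterior: Gamma(shape = 2.6+3 = 5.6, rate = 0.8+10.7 = 11.5).
Mode = (α−1)/β = 4.6/11.5 = 0.400.
Mean = α/β = 5.6/11.5 = 0.487.
Mean > mode: the posterior has a right tail.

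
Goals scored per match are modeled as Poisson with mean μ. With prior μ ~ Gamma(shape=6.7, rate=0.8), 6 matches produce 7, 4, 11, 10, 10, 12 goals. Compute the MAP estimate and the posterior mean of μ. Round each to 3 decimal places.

Σ counts = 54. Posterior: Gamma(shape = 6.7+54 = 60.7, rate = 0.8+6 = 6.8).
Mode = (α−1)/β = 59.7/6.8 = 8.779.
Mean = α/β = 60.7/6.8 = 8.926.

MAP estimate = 8.779, posterior mean = 8.926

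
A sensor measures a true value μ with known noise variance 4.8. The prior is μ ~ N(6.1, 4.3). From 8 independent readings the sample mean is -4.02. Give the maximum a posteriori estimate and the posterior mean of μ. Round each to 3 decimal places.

Posterior for μ is Normal. Precision-weighted mean: (1/4.3·6.1 + 8/4.8·-4.02) / (1/4.3 + 8/4.8) = -2.781.
A Normal posterior is symmetric, so mode = mean.

MAP = -2.781; posterior mean = -2.781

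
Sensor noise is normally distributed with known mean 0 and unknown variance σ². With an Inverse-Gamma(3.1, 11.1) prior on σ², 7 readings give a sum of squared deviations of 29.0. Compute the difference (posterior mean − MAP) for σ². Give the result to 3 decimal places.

Posterior: Inverse-Gamma(shape = 3.1+7/2 = 6.6, scale = 11.1+29.0/2 = 25.6).
Mode = β/(α+1) = 25.6/7.6 = 3.368.
Mean = β/(α−1) = 25.6/5.6 = 4.571.
Difference = 4.571 − 3.368 = 1.203.
Mean > mode: the posterior has a right tail.

1.203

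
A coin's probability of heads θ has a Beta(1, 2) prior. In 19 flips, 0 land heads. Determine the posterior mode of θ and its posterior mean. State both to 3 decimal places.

MAP = 0.000, posterior mean = 0.045

Posterior: Beta(1+0, 2+19) = Beta(1, 21).
Since α = 1 ≤ 1 and β > 1, the Beta density is monotone decreasing on [0,1]; the mode is at 0.
Mean = 1/(1+21) = 0.045.
Right-skewed posterior ⇒ mode < mean.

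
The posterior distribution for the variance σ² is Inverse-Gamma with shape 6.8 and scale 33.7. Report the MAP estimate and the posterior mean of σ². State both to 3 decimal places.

Mode = β/(α+1) = 33.7/7.8 = 4.321.
Mean = β/(α−1) = 33.7/5.8 = 5.810.
The posterior is right-skewed, so the mean exceeds the mode.

MAP: 4.321. Posterior mean: 5.810.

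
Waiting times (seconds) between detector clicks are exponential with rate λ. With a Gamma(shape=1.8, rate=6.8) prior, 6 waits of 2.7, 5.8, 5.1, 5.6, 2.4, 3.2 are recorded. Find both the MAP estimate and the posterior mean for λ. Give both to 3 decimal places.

Σ times = 24.8. Posterior: Gamma(shape = 1.8+6 = 7.8, rate = 6.8+24.8 = 31.6).
Mode = (α−1)/β = 6.8/31.6 = 0.215.
Mean = α/β = 7.8/31.6 = 0.247.

MAP = 0.215; posterior mean = 0.247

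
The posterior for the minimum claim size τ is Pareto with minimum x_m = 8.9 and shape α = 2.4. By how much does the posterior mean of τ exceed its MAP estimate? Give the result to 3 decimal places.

The Pareto density is strictly decreasing on [x_m, ∞), so the mode is x_m = 8.900.
Mean = α·x_m/(α−1) = 2.4·8.9/1.4 = 15.257.
Difference = 15.257 − 8.900 = 6.357.

6.357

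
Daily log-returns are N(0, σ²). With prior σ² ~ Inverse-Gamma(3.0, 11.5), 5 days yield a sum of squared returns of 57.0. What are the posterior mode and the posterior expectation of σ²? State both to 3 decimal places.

Posterior: Inverse-Gamma(shape = 3.0+5/2 = 5.5, scale = 11.5+57.0/2 = 40.0).
Mode = β/(α+1) = 40.0/6.5 = 6.154.
Mean = β/(α−1) = 40.0/4.5 = 8.889.
The posterior is right-skewed, so the mean exceeds the mode.

MAP = 6.154; posterior mean = 8.889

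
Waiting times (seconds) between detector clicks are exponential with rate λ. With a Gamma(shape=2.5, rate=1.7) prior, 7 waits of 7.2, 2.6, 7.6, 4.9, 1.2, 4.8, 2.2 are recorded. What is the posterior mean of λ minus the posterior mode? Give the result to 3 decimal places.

0.031

Σ times = 30.5. Posterior: Gamma(shape = 2.5+7 = 9.5, rate = 1.7+30.5 = 32.2).
Mode = (α−1)/β = 8.5/32.2 = 0.264.
Mean = α/β = 9.5/32.2 = 0.295.
Difference = 0.295 − 0.264 = 0.031.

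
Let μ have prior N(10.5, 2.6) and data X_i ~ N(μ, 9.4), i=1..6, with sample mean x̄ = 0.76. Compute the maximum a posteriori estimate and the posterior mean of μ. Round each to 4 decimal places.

maximum a posteriori estimate = 4.4222, posterior mean = 4.4222

Posterior for μ is Normal. Precision-weighted mean: (1/2.6·10.5 + 6/9.4·0.76) / (1/2.6 + 6/9.4) = 4.4222.
A Normal posterior is symmetric, so mode = mean.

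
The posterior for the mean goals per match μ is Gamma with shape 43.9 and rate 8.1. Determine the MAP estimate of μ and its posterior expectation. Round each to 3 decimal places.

MAP = 5.296; posterior mean = 5.420

Mode = (α−1)/β = 42.9/8.1 = 5.296.
Mean = α/β = 43.9/8.1 = 5.420.
The posterior is right-skewed, so the mean exceeds the mode.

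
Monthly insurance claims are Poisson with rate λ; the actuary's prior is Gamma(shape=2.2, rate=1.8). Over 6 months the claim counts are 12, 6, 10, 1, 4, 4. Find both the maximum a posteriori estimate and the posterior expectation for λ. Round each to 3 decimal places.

MAP = 4.897, posterior mean = 5.026

Σ counts = 37. Posterior: Gamma(shape = 2.2+37 = 39.2, rate = 1.8+6 = 7.8).
Mode = (α−1)/β = 38.2/7.8 = 4.897.
Mean = α/β = 39.2/7.8 = 5.026.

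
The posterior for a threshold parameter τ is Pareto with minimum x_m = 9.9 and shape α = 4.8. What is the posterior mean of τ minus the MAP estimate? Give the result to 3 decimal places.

The Pareto density is strictly decreasing on [x_m, ∞), so the mode is x_m = 9.900.
Mean = α·x_m/(α−1) = 4.8·9.9/3.8 = 12.505.
Difference = 12.505 − 9.900 = 2.605.

2.605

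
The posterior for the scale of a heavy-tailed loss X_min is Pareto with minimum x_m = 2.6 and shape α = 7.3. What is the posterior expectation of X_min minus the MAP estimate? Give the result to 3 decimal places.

0.413

The Pareto density is strictly decreasing on [x_m, ∞), so the mode is x_m = 2.600.
Mean = α·x_m/(α−1) = 7.3·2.6/6.3 = 3.013.
Difference = 3.013 − 2.600 = 0.413.
The posterior is right-skewed, so the mean exceeds the mode.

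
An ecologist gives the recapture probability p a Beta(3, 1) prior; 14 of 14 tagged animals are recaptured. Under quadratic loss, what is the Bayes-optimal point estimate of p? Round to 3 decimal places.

0.944

Posterior: Beta(3+14, 1+0) = Beta(17, 1).
Since β = 1 ≤ 1 and α > 1, the Beta density is monotone increasing on [0,1]; the mode is at 1.
Mean = 17/(17+1) = 0.944.
Quadratic loss ⇒ the optimal estimator is the posterior mean.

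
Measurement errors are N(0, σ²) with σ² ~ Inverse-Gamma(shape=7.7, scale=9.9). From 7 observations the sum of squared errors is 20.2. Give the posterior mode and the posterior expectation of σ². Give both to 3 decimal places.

Posterior: Inverse-Gamma(shape = 7.7+7/2 = 11.2, scale = 9.9+20.2/2 = 20.0).
Mode = β/(α+1) = 20.0/12.2 = 1.639.
Mean = β/(α−1) = 20.0/10.2 = 1.961.
Right-skewed posterior ⇒ mode < mean.

σ²_MAP = 1.639, E[σ²|data] = 1.961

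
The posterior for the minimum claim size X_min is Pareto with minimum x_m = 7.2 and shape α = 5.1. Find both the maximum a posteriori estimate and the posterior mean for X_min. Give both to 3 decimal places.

MAP: 7.200. Posterior mean: 8.956.

The Pareto density is strictly decreasing on [x_m, ∞), so the mode is x_m = 7.200.
Mean = α·x_m/(α−1) = 5.1·7.2/4.1 = 8.956.
Right-skewed posterior ⇒ mode < mean.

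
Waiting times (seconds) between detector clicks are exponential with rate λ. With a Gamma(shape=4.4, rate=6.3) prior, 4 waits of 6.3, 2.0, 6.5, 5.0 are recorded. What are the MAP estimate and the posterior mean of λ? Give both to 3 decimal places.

MAP = 0.284; posterior mean = 0.322

Σ times = 19.8. Posterior: Gamma(shape = 4.4+4 = 8.4, rate = 6.3+19.8 = 26.1).
Mode = (α−1)/β = 7.4/26.1 = 0.284.
Mean = α/β = 8.4/26.1 = 0.322.
The mean is pulled above the mode by the posterior's right skew.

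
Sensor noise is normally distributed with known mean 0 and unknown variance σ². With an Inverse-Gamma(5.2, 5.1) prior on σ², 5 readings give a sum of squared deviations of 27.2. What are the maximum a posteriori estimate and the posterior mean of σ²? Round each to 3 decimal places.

Posterior: Inverse-Gamma(shape = 5.2+5/2 = 7.7, scale = 5.1+27.2/2 = 18.7).
Mode = β/(α+1) = 18.7/8.7 = 2.149.
Mean = β/(α−1) = 18.7/6.7 = 2.791.
Mean > mode: the posterior has a right tail.

MAP: 2.149. Posterior mean: 2.791.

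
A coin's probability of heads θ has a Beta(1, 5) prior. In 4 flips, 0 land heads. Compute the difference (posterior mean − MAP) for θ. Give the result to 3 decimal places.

Posterior: Beta(1+0, 5+4) = Beta(1, 9).
Since α = 1 ≤ 1 and β > 1, the Beta density is monotone decreasing on [0,1]; the mode is at 0.
Mean = 1/(1+9) = 0.100.
Difference = 0.100 − 0.000 = 0.100.
Right-skewed posterior ⇒ mode < mean.

0.100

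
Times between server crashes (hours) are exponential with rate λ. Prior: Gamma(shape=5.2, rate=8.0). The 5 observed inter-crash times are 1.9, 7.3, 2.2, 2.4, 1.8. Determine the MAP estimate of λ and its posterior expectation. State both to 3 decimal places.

Σ times = 15.6. Posterior: Gamma(shape = 5.2+5 = 10.2, rate = 8.0+15.6 = 23.6).
Mode = (α−1)/β = 9.2/23.6 = 0.390.
Mean = α/β = 10.2/23.6 = 0.432.

MAP = 0.390, posterior mean = 0.432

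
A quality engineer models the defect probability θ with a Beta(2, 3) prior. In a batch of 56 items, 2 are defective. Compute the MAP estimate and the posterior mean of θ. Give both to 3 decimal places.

Posterior: Beta(2+2, 3+54) = Beta(4, 57).
Mode = (4−1)/(4+57−2) = 3/59 = 0.051.
Mean = 4/(4+57) = 4/61 = 0.066.

MAP estimate = 0.051, posterior mean = 0.066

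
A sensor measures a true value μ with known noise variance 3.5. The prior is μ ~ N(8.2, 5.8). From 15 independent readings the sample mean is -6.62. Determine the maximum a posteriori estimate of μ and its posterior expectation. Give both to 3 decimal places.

Posterior for μ is Normal. Precision-weighted mean: (1/5.8·8.2 + 15/3.5·-6.62) / (1/5.8 + 15/3.5) = -6.047.
A Normal posterior is symmetric, so mode = mean.

μ_MAP = -6.047, E[μ|data] = -6.047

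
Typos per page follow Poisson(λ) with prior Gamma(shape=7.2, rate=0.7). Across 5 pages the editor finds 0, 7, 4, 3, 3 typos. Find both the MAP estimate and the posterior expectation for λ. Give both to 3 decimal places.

Σ counts = 17. Posterior: Gamma(shape = 7.2+17 = 24.2, rate = 0.7+5 = 5.7).
Mode = (α−1)/β = 23.2/5.7 = 4.070.
Mean = α/β = 24.2/5.7 = 4.246.
The posterior is right-skewed, so the mean exceeds the mode.

MAP = 4.070, posterior mean = 4.246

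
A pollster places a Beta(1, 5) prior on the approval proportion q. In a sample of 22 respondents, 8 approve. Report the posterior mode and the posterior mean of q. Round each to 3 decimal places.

MAP: 0.308. Posterior mean: 0.321.

Posterior: Beta(1+8, 5+14) = Beta(9, 19).
Mode = (9−1)/(9+19−2) = 8/26 = 0.308.
Mean = 9/(9+19) = 9/28 = 0.321.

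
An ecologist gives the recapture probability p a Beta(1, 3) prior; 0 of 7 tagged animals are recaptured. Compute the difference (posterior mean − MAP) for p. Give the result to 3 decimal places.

Posterior: Beta(1+0, 3+7) = Beta(1, 10).
Since α = 1 ≤ 1 and β > 1, the Beta density is monotone decreasing on [0,1]; the mode is at 0.
Mean = 1/(1+10) = 0.091.
Difference = 0.091 − 0.000 = 0.091.

0.091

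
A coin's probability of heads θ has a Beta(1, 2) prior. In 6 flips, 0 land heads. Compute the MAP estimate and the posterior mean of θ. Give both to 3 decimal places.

Posterior: Beta(1+0, 2+6) = Beta(1, 8).
Since α = 1 ≤ 1 and β > 1, the Beta density is monotone decreasing on [0,1]; the mode is at 0.
Mean = 1/(1+8) = 0.111.
The mean is pulled above the mode by the posterior's right skew.

MAP estimate = 0.000, posterior mean = 0.111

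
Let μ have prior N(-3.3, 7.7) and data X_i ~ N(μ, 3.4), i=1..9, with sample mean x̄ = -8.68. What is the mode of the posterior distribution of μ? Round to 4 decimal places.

-8.4284

Posterior for μ is Normal. Precision-weighted mean: (1/7.7·-3.3 + 9/3.4·-8.68) / (1/7.7 + 9/3.4) = -8.4284.
A Normal posterior is symmetric, so mode = mean.
This is the posterior mode — the MAP estimate.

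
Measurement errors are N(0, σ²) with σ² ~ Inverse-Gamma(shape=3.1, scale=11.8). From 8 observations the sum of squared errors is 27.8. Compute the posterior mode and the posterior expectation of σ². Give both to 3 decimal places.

σ²_MAP = 3.173, E[σ²|data] = 4.213

Posterior: Inverse-Gamma(shape = 3.1+8/2 = 7.1, scale = 11.8+27.8/2 = 25.7).
Mode = β/(α+1) = 25.7/8.1 = 3.173.
Mean = β/(α−1) = 25.7/6.1 = 4.213.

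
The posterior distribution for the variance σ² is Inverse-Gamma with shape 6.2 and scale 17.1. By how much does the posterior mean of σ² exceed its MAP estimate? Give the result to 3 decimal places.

0.913

Mode = β/(α+1) = 17.1/7.2 = 2.375.
Mean = β/(α−1) = 17.1/5.2 = 3.288.
Difference = 3.288 − 2.375 = 0.913.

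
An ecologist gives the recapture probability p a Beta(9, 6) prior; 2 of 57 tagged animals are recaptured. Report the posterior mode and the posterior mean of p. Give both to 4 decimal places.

Posterior: Beta(9+2, 6+55) = Beta(11, 61).
Mode = (11−1)/(11+61−2) = 10/70 = 0.1429.
Mean = 11/(11+61) = 11/72 = 0.1528.

MAP = 0.1429; posterior mean = 0.1528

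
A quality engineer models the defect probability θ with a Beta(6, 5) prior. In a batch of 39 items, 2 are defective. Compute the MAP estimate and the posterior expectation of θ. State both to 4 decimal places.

Posterior: Beta(6+2, 5+37) = Beta(8, 42).
Mode = (8−1)/(8+42−2) = 7/48 = 0.1458.
Mean = 8/(8+42) = 8/50 = 0.1600.
The mean is pulled above the mode by the posterior's right skew.

MAP: 0.1458. Posterior mean: 0.1600.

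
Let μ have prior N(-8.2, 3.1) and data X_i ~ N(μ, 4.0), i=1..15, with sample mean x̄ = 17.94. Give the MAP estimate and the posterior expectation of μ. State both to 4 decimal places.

Posterior for μ is Normal. Precision-weighted mean: (1/3.1·-8.2 + 15/4.0·17.94) / (1/3.1 + 15/4.0) = 15.8695.
A Normal posterior is symmetric, so mode = mean.

MAP estimate = 15.8695, posterior expectation = 15.8695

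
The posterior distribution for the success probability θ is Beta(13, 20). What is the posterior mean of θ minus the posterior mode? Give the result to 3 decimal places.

0.007

Mode = (13−1)/(13+20−2) = 12/31 = 0.387.
Mean = 13/(13+20) = 13/33 = 0.394.
Difference = 0.394 − 0.387 = 0.007.
Right-skewed posterior ⇒ mode < mean.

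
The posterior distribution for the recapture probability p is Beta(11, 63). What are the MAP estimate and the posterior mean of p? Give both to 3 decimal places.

p_MAP = 0.139, E[p|data] = 0.149

Mode = (11−1)/(11+63−2) = 10/72 = 0.139.
Mean = 11/(11+63) = 11/74 = 0.149.
Mean > mode: the posterior has a right tail.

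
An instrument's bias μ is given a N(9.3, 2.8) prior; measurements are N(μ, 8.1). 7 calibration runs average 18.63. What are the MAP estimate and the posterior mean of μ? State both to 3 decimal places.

Posterior for μ is Normal. Precision-weighted mean: (1/2.8·9.3 + 7/8.1·18.63) / (1/2.8 + 7/8.1) = 15.902.
A Normal posterior is symmetric, so mode = mean.

MAP = 15.902, posterior mean = 15.902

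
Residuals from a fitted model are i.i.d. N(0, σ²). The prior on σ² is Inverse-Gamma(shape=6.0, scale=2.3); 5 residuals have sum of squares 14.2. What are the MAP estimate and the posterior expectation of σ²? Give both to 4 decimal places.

MAP = 0.9895, posterior mean = 1.2533

Posterior: Inverse-Gamma(shape = 6.0+5/2 = 8.5, scale = 2.3+14.2/2 = 9.4).
Mode = β/(α+1) = 9.4/9.5 = 0.9895.
Mean = β/(α−1) = 9.4/7.5 = 1.2533.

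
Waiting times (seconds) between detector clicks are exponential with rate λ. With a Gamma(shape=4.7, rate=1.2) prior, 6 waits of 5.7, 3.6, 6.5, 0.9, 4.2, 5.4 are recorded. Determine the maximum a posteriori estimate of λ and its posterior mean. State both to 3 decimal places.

Σ times = 26.3. Posterior: Gamma(shape = 4.7+6 = 10.7, rate = 1.2+26.3 = 27.5).
Mode = (α−1)/β = 9.7/27.5 = 0.353.
Mean = α/β = 10.7/27.5 = 0.389.

MAP = 0.353, posterior mean = 0.389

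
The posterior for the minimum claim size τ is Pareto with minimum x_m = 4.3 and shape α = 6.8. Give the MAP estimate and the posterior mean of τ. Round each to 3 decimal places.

MAP = 4.300; posterior mean = 5.041

The Pareto density is strictly decreasing on [x_m, ∞), so the mode is x_m = 4.300.
Mean = α·x_m/(α−1) = 6.8·4.3/5.8 = 5.041.
The posterior is right-skewed, so the mean exceeds the mode.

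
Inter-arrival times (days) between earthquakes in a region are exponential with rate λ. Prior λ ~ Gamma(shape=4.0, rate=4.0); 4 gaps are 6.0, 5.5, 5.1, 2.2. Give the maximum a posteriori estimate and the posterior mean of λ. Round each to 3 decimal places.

Σ times = 18.8. Posterior: Gamma(shape = 4.0+4 = 8.0, rate = 4.0+18.8 = 22.8).
Mode = (α−1)/β = 7.0/22.8 = 0.307.
Mean = α/β = 8.0/22.8 = 0.351.

MAP = 0.307, posterior mean = 0.351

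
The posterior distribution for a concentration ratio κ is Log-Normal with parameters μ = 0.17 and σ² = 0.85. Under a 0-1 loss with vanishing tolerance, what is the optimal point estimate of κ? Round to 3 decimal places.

0.507

Mode = exp(μ − σ²) = exp(-0.68) = 0.507.
Mean = exp(μ + σ²/2) = exp(0.595) = 1.813.
This is the posterior mode — the MAP estimate.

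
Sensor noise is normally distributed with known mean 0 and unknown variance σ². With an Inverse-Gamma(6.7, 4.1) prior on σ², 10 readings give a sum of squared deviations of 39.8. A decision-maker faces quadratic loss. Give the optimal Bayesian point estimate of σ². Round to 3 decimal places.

Posterior: Inverse-Gamma(shape = 6.7+10/2 = 11.7, scale = 4.1+39.8/2 = 24.0).
Mode = β/(α+1) = 24.0/12.7 = 1.890.
Mean = β/(α−1) = 24.0/10.7 = 2.243.
Quadratic loss ⇒ the optimal estimator is the posterior mean.

2.243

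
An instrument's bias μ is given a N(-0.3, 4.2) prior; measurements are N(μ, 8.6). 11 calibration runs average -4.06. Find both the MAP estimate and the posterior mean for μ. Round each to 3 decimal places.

Posterior for μ is Normal. Precision-weighted mean: (1/4.2·-0.3 + 11/8.6·-4.06) / (1/4.2 + 11/8.6) = -3.470.
A Normal posterior is symmetric, so mode = mean.

MAP = -3.470; posterior mean = -3.470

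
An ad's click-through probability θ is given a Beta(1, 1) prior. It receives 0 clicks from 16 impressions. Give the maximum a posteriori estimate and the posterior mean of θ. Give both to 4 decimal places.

θ_MAP = 0.0000, E[θ|data] = 0.0556

Posterior: Beta(1+0, 1+16) = Beta(1, 17).
Since α = 1 ≤ 1 and β > 1, the Beta density is monotone decreasing on [0,1]; the mode is at 0.
Mean = 1/(1+17) = 0.0556.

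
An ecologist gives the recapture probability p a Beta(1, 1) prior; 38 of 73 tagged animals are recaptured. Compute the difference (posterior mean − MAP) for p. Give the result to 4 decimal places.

Posterior: Beta(1+38, 1+35) = Beta(39, 36).
Mode = (39−1)/(39+36−2) = 38/73 = 0.5205.
With a flat prior the MAP equals the MLE, 38/73.
Mean = 39/(39+36) = 39/75 = 0.5200.
Difference = 0.5200 − 0.5205 = -0.0005.

-0.0005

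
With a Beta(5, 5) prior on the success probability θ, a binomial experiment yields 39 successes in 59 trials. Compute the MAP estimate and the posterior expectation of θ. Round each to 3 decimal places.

Posterior: Beta(5+39, 5+20) = Beta(44, 25).
Mode = (44−1)/(44+25−2) = 43/67 = 0.642.
Mean = 44/(44+25) = 44/69 = 0.638.

MAP: 0.642. Posterior mean: 0.638.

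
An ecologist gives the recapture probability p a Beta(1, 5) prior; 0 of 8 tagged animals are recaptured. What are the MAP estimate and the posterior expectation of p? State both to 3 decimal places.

MAP: 0.000. Posterior mean: 0.071.

Posterior: Beta(1+0, 5+8) = Beta(1, 13).
Since α = 1 ≤ 1 and β > 1, the Beta density is monotone decreasing on [0,1]; the mode is at 0.
Mean = 1/(1+13) = 0.071.
Right-skewed posterior ⇒ mode < mean.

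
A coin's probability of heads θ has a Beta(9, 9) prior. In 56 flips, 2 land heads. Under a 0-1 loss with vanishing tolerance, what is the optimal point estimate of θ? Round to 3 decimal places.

Posterior: Beta(9+2, 9+54) = Beta(11, 63).
Mode = (11−1)/(11+63−2) = 10/72 = 0.139.
Mean = 11/(11+63) = 11/74 = 0.149.
This is the posterior mode — the MAP estimate.

0.139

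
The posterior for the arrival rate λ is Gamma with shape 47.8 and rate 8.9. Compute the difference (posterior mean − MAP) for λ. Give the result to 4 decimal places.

Mode = (α−1)/β = 46.8/8.9 = 5.2584.
Mean = α/β = 47.8/8.9 = 5.3708.
Difference = 5.3708 − 5.2584 = 0.1124.
The posterior is right-skewed, so the mean exceeds the mode.

0.1124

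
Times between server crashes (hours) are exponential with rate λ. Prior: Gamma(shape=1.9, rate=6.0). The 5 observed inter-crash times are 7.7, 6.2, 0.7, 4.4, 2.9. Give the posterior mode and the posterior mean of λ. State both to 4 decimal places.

Σ times = 21.9. Posterior: Gamma(shape = 1.9+5 = 6.9, rate = 6.0+21.9 = 27.9).
Mode = (α−1)/β = 5.9/27.9 = 0.2115.
Mean = α/β = 6.9/27.9 = 0.2473.
The posterior is right-skewed, so the mean exceeds the mode.

posterior mode = 0.2115, posterior mean = 0.2473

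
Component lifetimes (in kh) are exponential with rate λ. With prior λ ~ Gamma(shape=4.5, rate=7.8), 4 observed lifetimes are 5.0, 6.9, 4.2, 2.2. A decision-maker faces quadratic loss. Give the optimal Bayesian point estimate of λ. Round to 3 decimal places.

0.326

Σ times = 18.3. Posterior: Gamma(shape = 4.5+4 = 8.5, rate = 7.8+18.3 = 26.1).
Mode = (α−1)/β = 7.5/26.1 = 0.287.
Mean = α/β = 8.5/26.1 = 0.326.
Quadratic loss ⇒ the optimal estimator is the posterior mean.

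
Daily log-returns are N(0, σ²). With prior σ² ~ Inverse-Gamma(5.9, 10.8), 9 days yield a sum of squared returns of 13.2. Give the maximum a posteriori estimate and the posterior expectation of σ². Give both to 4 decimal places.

Posterior: Inverse-Gamma(shape = 5.9+9/2 = 10.4, scale = 10.8+13.2/2 = 17.4).
Mode = β/(α+1) = 17.4/11.4 = 1.5263.
Mean = β/(α−1) = 17.4/9.4 = 1.8511.
Right-skewed posterior ⇒ mode < mean.

MAP = 1.5263; posterior mean = 1.8511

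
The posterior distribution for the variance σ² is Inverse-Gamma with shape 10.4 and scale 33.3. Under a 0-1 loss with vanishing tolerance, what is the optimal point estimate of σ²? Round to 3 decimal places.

Mode = β/(α+1) = 33.3/11.4 = 2.921.
Mean = β/(α−1) = 33.3/9.4 = 3.543.
This is the posterior mode — the MAP estimate.

2.921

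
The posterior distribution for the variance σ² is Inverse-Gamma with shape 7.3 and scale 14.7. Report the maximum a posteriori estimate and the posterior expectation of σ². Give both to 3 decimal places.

Mode = β/(α+1) = 14.7/8.3 = 1.771.
Mean = β/(α−1) = 14.7/6.3 = 2.333.

MAP = 1.771, posterior mean = 2.333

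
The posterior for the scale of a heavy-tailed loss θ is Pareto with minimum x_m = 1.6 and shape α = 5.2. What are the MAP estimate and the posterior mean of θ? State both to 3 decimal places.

θ_MAP = 1.600, E[θ|data] = 1.981

The Pareto density is strictly decreasing on [x_m, ∞), so the mode is x_m = 1.600.
Mean = α·x_m/(α−1) = 5.2·1.6/4.2 = 1.981.
Right-skewed posterior ⇒ mode < mean.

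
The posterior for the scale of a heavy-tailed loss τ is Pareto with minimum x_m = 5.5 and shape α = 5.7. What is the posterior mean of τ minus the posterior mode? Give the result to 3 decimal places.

The Pareto density is strictly decreasing on [x_m, ∞), so the mode is x_m = 5.500.
Mean = α·x_m/(α−1) = 5.7·5.5/4.7 = 6.670.
Difference = 6.670 − 5.500 = 1.170.
The posterior is right-skewed, so the mean exceeds the mode.

1.170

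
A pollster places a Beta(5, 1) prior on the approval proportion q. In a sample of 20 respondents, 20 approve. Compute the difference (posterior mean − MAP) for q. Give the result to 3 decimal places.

Posterior: Beta(5+20, 1+0) = Beta(25, 1).
Since β = 1 ≤ 1 and α > 1, the Beta density is monotone increasing on [0,1]; the mode is at 1.
Mean = 25/(25+1) = 0.962.
Difference = 0.962 − 1.000 = -0.038.

-0.038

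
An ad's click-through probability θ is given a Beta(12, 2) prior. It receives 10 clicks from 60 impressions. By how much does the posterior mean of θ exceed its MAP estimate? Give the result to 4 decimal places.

0.0056

Posterior: Beta(12+10, 2+50) = Beta(22, 52).
Mode = (22−1)/(22+52−2) = 21/72 = 0.2917.
Mean = 22/(22+52) = 22/74 = 0.2973.
Difference = 0.2973 − 0.2917 = 0.0056.
Mean > mode: the posterior has a right tail.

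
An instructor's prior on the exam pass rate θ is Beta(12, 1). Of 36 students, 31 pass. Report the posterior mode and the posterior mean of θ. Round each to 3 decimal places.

Posterior: Beta(12+31, 1+5) = Beta(43, 6).
Mode = (43−1)/(43+6−2) = 42/47 = 0.894.
Mean = 43/(43+6) = 43/49 = 0.878.

MAP = 0.894, posterior mean = 0.878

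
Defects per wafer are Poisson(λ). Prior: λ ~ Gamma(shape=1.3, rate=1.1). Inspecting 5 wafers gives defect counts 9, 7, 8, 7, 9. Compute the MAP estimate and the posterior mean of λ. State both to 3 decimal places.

Σ counts = 40. Posterior: Gamma(shape = 1.3+40 = 41.3, rate = 1.1+5 = 6.1).
Mode = (α−1)/β = 40.3/6.1 = 6.607.
Mean = α/β = 41.3/6.1 = 6.770.
Mean > mode: the posterior has a right tail.

MAP: 6.607. Posterior mean: 6.770.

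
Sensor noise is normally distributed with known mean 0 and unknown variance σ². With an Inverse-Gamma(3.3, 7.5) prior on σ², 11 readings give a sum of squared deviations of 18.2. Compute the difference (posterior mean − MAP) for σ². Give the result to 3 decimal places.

Posterior: Inverse-Gamma(shape = 3.3+11/2 = 8.8, scale = 7.5+18.2/2 = 16.6).
Mode = β/(α+1) = 16.6/9.8 = 1.694.
Mean = β/(α−1) = 16.6/7.8 = 2.128.
Difference = 2.128 − 1.694 = 0.434.

0.434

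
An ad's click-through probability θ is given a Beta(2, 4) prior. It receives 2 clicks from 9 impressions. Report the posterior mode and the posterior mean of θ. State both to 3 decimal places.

θ_MAP = 0.231, E[θ|data] = 0.267

Posterior: Beta(2+2, 4+7) = Beta(4, 11).
Mode = (4−1)/(4+11−2) = 3/13 = 0.231.
Mean = 4/(4+11) = 4/15 = 0.267.
The posterior is right-skewed, so the mean exceeds the mode.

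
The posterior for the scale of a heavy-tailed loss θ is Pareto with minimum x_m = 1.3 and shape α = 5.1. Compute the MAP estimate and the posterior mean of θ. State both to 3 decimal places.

The Pareto density is strictly decreasing on [x_m, ∞), so the mode is x_m = 1.300.
Mean = α·x_m/(α−1) = 5.1·1.3/4.1 = 1.617.
The posterior is right-skewed, so the mean exceeds the mode.

MAP = 1.300, posterior mean = 1.617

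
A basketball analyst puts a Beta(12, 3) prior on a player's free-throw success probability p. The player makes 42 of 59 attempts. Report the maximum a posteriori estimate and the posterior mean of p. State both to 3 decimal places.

MAP: 0.736. Posterior mean: 0.730.

Posterior: Beta(12+42, 3+17) = Beta(54, 20).
Mode = (54−1)/(54+20−2) = 53/72 = 0.736.
Mean = 54/(54+20) = 54/74 = 0.730.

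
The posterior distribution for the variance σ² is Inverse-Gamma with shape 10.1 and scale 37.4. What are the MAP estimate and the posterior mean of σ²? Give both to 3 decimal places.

MAP: 3.369. Posterior mean: 4.110.

Mode = β/(α+1) = 37.4/11.1 = 3.369.
Mean = β/(α−1) = 37.4/9.1 = 4.110.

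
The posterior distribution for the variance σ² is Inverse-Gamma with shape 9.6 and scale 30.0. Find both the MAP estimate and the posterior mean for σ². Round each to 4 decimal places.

σ²_MAP = 2.8302, E[σ²|data] = 3.4884

Mode = β/(α+1) = 30.0/10.6 = 2.8302.
Mean = β/(α−1) = 30.0/8.6 = 3.4884.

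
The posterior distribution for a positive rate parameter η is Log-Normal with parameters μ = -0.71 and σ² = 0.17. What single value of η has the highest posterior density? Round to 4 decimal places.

0.4148

Mode = exp(μ − σ²) = exp(-0.88) = 0.4148.
Mean = exp(μ + σ²/2) = exp(-0.625) = 0.5353.
This is the posterior mode — the MAP estimate.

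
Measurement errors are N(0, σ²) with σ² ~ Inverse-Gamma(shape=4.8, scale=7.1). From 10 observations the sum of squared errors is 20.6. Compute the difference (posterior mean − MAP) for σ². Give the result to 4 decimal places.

0.3662

Posterior: Inverse-Gamma(shape = 4.8+10/2 = 9.8, scale = 7.1+20.6/2 = 17.4).
Mode = β/(α+1) = 17.4/10.8 = 1.6111.
Mean = β/(α−1) = 17.4/8.8 = 1.9773.
Difference = 1.9773 − 1.6111 = 0.3662.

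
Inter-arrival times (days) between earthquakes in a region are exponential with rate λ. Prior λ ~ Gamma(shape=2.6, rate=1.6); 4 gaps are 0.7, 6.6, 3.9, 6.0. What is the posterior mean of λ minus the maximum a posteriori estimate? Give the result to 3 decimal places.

0.053

Σ times = 17.2. Posterior: Gamma(shape = 2.6+4 = 6.6, rate = 1.6+17.2 = 18.8).
Mode = (α−1)/β = 5.6/18.8 = 0.298.
Mean = α/β = 6.6/18.8 = 0.351.
Difference = 0.351 − 0.298 = 0.053.
Right-skewed posterior ⇒ mode < mean.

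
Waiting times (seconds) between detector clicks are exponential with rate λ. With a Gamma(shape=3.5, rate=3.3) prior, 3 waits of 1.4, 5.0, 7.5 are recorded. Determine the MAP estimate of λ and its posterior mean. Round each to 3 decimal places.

Σ times = 13.9. Posterior: Gamma(shape = 3.5+3 = 6.5, rate = 3.3+13.9 = 17.2).
Mode = (α−1)/β = 5.5/17.2 = 0.320.
Mean = α/β = 6.5/17.2 = 0.378.

MAP = 0.320, posterior mean = 0.378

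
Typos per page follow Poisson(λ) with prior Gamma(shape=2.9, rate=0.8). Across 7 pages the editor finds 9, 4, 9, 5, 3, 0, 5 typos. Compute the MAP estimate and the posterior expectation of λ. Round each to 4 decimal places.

λ_MAP = 4.7308, E[λ|data] = 4.8590

Σ counts = 35. Posterior: Gamma(shape = 2.9+35 = 37.9, rate = 0.8+7 = 7.8).
Mode = (α−1)/β = 36.9/7.8 = 4.7308.
Mean = α/β = 37.9/7.8 = 4.8590.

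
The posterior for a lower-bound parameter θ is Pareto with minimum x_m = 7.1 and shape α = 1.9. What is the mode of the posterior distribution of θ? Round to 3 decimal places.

7.100

The Pareto density is strictly decreasing on [x_m, ∞), so the mode is x_m = 7.100.
Mean = α·x_m/(α−1) = 1.9·7.1/0.9 = 14.989.
This is the posterior mode — the MAP estimate.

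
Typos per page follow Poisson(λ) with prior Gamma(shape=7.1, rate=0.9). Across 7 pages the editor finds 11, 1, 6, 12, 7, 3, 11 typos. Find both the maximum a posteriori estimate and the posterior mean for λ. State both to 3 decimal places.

MAP: 7.228. Posterior mean: 7.354.

Σ counts = 51. Posterior: Gamma(shape = 7.1+51 = 58.1, rate = 0.9+7 = 7.9).
Mode = (α−1)/β = 57.1/7.9 = 7.228.
Mean = α/β = 58.1/7.9 = 7.354.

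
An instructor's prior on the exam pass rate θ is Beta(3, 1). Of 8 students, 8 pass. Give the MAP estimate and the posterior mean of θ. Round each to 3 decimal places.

MAP estimate = 1.000, posterior mean = 0.917

Posterior: Beta(3+8, 1+0) = Beta(11, 1).
Since β = 1 ≤ 1 and α > 1, the Beta density is monotone increasing on [0,1]; the mode is at 1.
Mean = 11/(11+1) = 0.917.
The mean is pulled below the mode by the posterior's left skew.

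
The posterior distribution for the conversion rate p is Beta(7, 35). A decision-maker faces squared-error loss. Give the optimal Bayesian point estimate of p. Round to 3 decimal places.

Mode = (7−1)/(7+35−2) = 6/40 = 0.150.
Mean = 7/(7+35) = 7/42 = 0.167.
Squared-error loss ⇒ the optimal estimator is the posterior mean.

0.167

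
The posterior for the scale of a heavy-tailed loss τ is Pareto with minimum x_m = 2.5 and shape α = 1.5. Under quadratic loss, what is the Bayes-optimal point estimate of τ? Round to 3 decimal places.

7.500

The Pareto density is strictly decreasing on [x_m, ∞), so the mode is x_m = 2.500.
Mean = α·x_m/(α−1) = 1.5·2.5/0.5 = 7.500.
Quadratic loss ⇒ the optimal estimator is the posterior mean.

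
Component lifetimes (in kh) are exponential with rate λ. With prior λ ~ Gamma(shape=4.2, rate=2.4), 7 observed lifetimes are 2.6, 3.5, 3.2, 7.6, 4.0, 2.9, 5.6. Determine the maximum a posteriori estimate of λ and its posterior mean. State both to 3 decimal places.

Σ times = 29.4. Posterior: Gamma(shape = 4.2+7 = 11.2, rate = 2.4+29.4 = 31.8).
Mode = (α−1)/β = 10.2/31.8 = 0.321.
Mean = α/β = 11.2/31.8 = 0.352.
Right-skewed posterior ⇒ mode < mean.

MAP: 0.321. Posterior mean: 0.352.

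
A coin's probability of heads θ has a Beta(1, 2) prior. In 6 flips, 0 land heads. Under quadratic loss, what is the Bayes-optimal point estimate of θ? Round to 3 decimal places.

Posterior: Beta(1+0, 2+6) = Beta(1, 8).
Since α = 1 ≤ 1 and β > 1, the Beta density is monotone decreasing on [0,1]; the mode is at 0.
Mean = 1/(1+8) = 0.111.
Quadratic loss ⇒ the optimal estimator is the posterior mean.

0.111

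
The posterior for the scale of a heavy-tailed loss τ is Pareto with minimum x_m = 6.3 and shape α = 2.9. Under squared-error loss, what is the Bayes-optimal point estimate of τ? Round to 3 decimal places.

The Pareto density is strictly decreasing on [x_m, ∞), so the mode is x_m = 6.300.
Mean = α·x_m/(α−1) = 2.9·6.3/1.9 = 9.616.
Squared-error loss ⇒ the optimal estimator is the posterior mean.

9.616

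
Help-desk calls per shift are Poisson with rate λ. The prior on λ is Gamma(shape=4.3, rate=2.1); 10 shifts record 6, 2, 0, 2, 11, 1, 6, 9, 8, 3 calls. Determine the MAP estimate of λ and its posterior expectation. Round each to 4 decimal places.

Σ counts = 48. Posterior: Gamma(shape = 4.3+48 = 52.3, rate = 2.1+10 = 12.1).
Mode = (α−1)/β = 51.3/12.1 = 4.2397.
Mean = α/β = 52.3/12.1 = 4.3223.

MAP = 4.2397, posterior mean = 4.3223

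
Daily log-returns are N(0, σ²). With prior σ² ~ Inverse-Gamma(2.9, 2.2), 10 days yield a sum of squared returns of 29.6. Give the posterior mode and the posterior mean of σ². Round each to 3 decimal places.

posterior mode = 1.910, posterior mean = 2.464

Posterior: Inverse-Gamma(shape = 2.9+10/2 = 7.9, scale = 2.2+29.6/2 = 17.0).
Mode = β/(α+1) = 17.0/8.9 = 1.910.
Mean = β/(α−1) = 17.0/6.9 = 2.464.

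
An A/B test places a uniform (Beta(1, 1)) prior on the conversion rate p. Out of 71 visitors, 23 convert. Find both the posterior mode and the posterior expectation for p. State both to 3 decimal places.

Posterior: Beta(1+23, 1+48) = Beta(24, 49).
Mode = (24−1)/(24+49−2) = 23/71 = 0.324.
With a flat prior the MAP equals the MLE, 23/71.
Mean = 24/(24+49) = 24/73 = 0.329.
The mean is pulled above the mode by the posterior's right skew.

p_MAP = 0.324, E[p|data] = 0.329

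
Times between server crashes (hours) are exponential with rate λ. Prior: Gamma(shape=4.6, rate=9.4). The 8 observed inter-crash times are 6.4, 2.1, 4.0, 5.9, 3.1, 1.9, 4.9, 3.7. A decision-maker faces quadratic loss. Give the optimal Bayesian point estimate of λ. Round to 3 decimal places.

0.304

Σ times = 32.0. Posterior: Gamma(shape = 4.6+8 = 12.6, rate = 9.4+32.0 = 41.4).
Mode = (α−1)/β = 11.6/41.4 = 0.280.
Mean = α/β = 12.6/41.4 = 0.304.
Quadratic loss ⇒ the optimal estimator is the posterior mean.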